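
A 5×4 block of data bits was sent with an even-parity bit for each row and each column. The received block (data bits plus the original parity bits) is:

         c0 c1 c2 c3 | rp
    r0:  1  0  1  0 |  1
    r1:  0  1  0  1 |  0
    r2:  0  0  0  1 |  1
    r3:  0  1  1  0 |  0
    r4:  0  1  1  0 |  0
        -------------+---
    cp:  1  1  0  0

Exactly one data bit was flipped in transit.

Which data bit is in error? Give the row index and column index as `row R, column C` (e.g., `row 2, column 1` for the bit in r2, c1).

Recompute each row's even parity and compare to rp:
  r0: data parity 0, sent rp 1 → mismatch
  r1: data parity 0, sent rp 0 → ok
  r2: data parity 1, sent rp 1 → ok
  r3: data parity 0, sent rp 0 → ok
  r4: data parity 0, sent rp 0 → ok
Recompute each column's even parity and compare to cp:
  c0: data parity 1, sent cp 1 → ok
  c1: data parity 1, sent cp 1 → ok
  c2: data parity 1, sent cp 0 → mismatch
  c3: data parity 0, sent cp 0 → ok
Exactly one row (r0) and one column (c2) fail → the flipped bit is at their intersection.

row 0, column 2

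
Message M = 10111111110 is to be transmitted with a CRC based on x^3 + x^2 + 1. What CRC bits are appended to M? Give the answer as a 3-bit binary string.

Append 3 zeros: 10111111110000. Divide by 1101 (XOR where the leading bit is 1):
  pos 0: 1011 XOR 1101 = 0110
  pos 1: 1101 XOR 1101 = 0000
  pos 5: 1111 XOR 1101 = 0010
  pos 7: 1010 XOR 1101 = 0111
  pos 8: 1110 XOR 1101 = 0011
  pos 10: 1100 XOR 1101 = 0001
Remainder (last 3 bits) = 001. This is the CRC / FCS.

001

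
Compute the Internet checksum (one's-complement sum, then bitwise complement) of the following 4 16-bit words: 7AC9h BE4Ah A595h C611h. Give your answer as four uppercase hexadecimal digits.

One's-complement addition (fold any carry out of bit 15 back into bit 0):
  0x7AC9 + 0xBE4A = 0x13913 → wrap carry → 0x3914
  0x3914 + 0xA595 = 0x0DEA9
  0xDEA9 + 0xC611 = 0x1A4BA → wrap carry → 0xA4BB
One's-complement sum = 0xA4BB.
Checksum = ~0xA4BB & 0xFFFF = 0x5B44.

5B44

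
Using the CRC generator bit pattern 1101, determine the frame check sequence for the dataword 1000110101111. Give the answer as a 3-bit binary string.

101

Append 3 zeros: 1000110101111000. Divide by 1101 (XOR where the leading bit is 1):
  pos 0: 1000 XOR 1101 = 0101
  pos 1: 1011 XOR 1101 = 0110
  pos 2: 1101 XOR 1101 = 0000
  pos 7: 1011 XOR 1101 = 0110
  pos 8: 1101 XOR 1101 = 0000
  pos 12: 1000 XOR 1101 = 0101
Remainder (last 3 bits) = 101. This is the CRC / FCS.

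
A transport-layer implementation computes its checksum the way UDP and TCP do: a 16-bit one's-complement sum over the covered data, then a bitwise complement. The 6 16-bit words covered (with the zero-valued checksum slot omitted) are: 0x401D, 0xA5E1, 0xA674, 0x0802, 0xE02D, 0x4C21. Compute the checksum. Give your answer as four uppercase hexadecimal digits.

One's-complement addition (fold any carry out of bit 15 back into bit 0):
  0x401D + 0xA5E1 = 0x0E5FE
  0xE5FE + 0xA674 = 0x18C72 → wrap carry → 0x8C73
  0x8C73 + 0x0802 = 0x09475
  0x9475 + 0xE02D = 0x174A2 → wrap carry → 0x74A3
  0x74A3 + 0x4C21 = 0x0C0C4
One's-complement sum = 0xC0C4.
Checksum = ~0xC0C4 & 0xFFFF = 0x3F3B.

3F3B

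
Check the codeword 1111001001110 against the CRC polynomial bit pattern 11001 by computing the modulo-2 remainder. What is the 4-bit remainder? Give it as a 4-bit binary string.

0000

Modulo-2 division of 1111001001110 by 11001:
  pos 0: 11110 XOR 11001 = 00111
  pos 2: 11101 XOR 11001 = 00100
  pos 4: 10000 XOR 11001 = 01001
  pos 5: 10011 XOR 11001 = 01010
  pos 6: 10101 XOR 11001 = 01100
  pos 7: 11001 XOR 11001 = 00000
Remainder = 0000 (zero — the frame passes the CRC check).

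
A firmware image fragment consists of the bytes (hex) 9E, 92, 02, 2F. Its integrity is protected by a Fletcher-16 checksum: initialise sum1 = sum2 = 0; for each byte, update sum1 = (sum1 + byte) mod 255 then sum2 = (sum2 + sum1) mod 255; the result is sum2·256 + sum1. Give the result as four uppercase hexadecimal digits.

Running sums (mod 255):
  after byte 0 (9E): sum1=158, sum2=158
  after byte 1 (92): sum1=49, sum2=207
  after byte 2 (02): sum1=51, sum2=3
  after byte 3 (2F): sum1=98, sum2=101
Checksum = sum2·256 + sum1 = 101·256 + 98 = 25954 = 0x6562.

6562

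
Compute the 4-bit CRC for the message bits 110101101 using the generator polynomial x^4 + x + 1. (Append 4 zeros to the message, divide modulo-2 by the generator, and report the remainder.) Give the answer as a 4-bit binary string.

1111

Append 4 zeros: 1101011010000. Divide by 10011 (XOR where the leading bit is 1):
  pos 0: 11010 XOR 10011 = 01001
  pos 1: 10011 XOR 10011 = 00000
  pos 6: 10100 XOR 10011 = 00111
  pos 8: 11100 XOR 10011 = 01111
Remainder (last 4 bits) = 1111. This is the CRC / FCS.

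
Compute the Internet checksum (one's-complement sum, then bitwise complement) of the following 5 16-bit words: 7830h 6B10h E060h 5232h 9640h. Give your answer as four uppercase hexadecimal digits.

One's-complement addition (fold any carry out of bit 15 back into bit 0):
  0x7830 + 0x6B10 = 0x0E340
  0xE340 + 0xE060 = 0x1C3A0 → wrap carry → 0xC3A1
  0xC3A1 + 0x5232 = 0x115D3 → wrap carry → 0x15D4
  0x15D4 + 0x9640 = 0x0AC14
One's-complement sum = 0xAC14.
Checksum = ~0xAC14 & 0xFFFF = 0x53EB.

53EB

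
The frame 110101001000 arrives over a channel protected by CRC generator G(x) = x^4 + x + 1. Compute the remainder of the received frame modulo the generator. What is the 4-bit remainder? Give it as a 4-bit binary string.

Modulo-2 division of 110101001000 by 10011:
  pos 0: 11010 XOR 10011 = 01001
  pos 1: 10011 XOR 10011 = 00000
Remainder = 1000 (nonzero — an error is detected).

1000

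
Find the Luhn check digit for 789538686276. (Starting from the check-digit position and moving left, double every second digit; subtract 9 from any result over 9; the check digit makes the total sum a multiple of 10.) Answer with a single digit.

3

Partial digits right→left: 6 7 2 6 8 6 8 3 5 9 8 7
Double every second digit counting from the check-digit position (so the 1st, 3rd, 5th, ... of the partial from the right).
  doubled (with −9 where >9): 3 4 7 7 1 7 → sum 29
  kept as-is: 7 6 6 3 9 7 → sum 38
Total = 29 + 38 = 67.
Check digit = (10 − (67 mod 10)) mod 10 = 3.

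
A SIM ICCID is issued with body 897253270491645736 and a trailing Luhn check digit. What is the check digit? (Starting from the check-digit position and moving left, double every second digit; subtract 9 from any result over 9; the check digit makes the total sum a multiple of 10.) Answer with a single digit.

5

Partial digits right→left: 6 3 7 5 4 6 1 9 4 0 7 2 3 5 2 7 9 8
Double every second digit counting from the check-digit position (so the 1st, 3rd, 5th, ... of the partial from the right).
  doubled (with −9 where >9): 3 5 8 2 8 5 6 4 9 → sum 50
  kept as-is: 3 5 6 9 0 2 5 7 8 → sum 45
Total = 50 + 45 = 95.
Check digit = (10 − (95 mod 10)) mod 10 = 5.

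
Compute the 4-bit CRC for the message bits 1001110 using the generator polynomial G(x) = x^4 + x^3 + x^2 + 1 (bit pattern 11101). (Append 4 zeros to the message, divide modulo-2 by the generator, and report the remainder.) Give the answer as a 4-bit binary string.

Append 4 zeros: 10011100000. Divide by 11101 (XOR where the leading bit is 1):
  pos 0: 10011 XOR 11101 = 01110
  pos 1: 11101 XOR 11101 = 00000
Remainder (last 4 bits) = 0000. This is the CRC / FCS.

0000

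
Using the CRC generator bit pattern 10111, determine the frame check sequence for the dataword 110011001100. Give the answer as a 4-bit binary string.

0110

Append 4 zeros: 1100110011000000. Divide by 10111 (XOR where the leading bit is 1):
  pos 0: 11001 XOR 10111 = 01110
  pos 1: 11101 XOR 10111 = 01010
  pos 2: 10100 XOR 10111 = 00011
  pos 5: 11011 XOR 10111 = 01100
  pos 6: 11000 XOR 10111 = 01111
  pos 7: 11110 XOR 10111 = 01001
  pos 8: 10010 XOR 10111 = 00101
  pos 10: 10100 XOR 10111 = 00011
Remainder (last 4 bits) = 0110. This is the CRC / FCS.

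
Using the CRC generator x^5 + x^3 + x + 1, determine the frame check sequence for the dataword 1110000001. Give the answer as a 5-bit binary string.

11011

Append 5 zeros: 111000000100000. Divide by 101011 (XOR where the leading bit is 1):
  pos 0: 111000 XOR 101011 = 010011
  pos 1: 100110 XOR 101011 = 001101
  pos 3: 110100 XOR 101011 = 011111
  pos 4: 111111 XOR 101011 = 010100
  pos 5: 101000 XOR 101011 = 000011
  pos 9: 110000 XOR 101011 = 011011
Remainder (last 5 bits) = 11011. This is the CRC / FCS.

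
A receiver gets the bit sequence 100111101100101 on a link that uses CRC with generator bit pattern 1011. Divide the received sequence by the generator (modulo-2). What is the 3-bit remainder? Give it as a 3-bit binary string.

101

Modulo-2 division of 100111101100101 by 1011:
  pos 0: 1001 XOR 1011 = 0010
  pos 2: 1011 XOR 1011 = 0000
  pos 6: 1011 XOR 1011 = 0000
Remainder = 101 (nonzero — an error is detected).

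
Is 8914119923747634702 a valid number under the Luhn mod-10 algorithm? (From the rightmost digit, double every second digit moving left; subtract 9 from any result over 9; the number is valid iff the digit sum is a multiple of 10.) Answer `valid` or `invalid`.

valid

From the right, keep odd positions and double even positions (subtract 9 from any doubled value over 9):
  doubled (positions 2,4,...): 0 8 3 8 6 9 2 8 9 → sum 53
  kept (positions 1,3,...): 2 7 3 7 7 2 9 1 1 8 → sum 47
Total = 100.
100 mod 10 = 0, so the number is valid.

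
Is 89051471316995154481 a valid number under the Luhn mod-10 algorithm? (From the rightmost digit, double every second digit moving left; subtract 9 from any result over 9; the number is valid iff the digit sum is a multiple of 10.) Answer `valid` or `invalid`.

invalid

From the right, keep odd positions and double even positions (subtract 9 from any doubled value over 9):
  doubled (positions 2,4,...): 7 8 2 9 3 6 5 2 0 7 → sum 49
  kept (positions 1,3,...): 1 4 5 5 9 1 1 4 5 9 → sum 44
Total = 93.
93 mod 10 = 3, so the number is invalid.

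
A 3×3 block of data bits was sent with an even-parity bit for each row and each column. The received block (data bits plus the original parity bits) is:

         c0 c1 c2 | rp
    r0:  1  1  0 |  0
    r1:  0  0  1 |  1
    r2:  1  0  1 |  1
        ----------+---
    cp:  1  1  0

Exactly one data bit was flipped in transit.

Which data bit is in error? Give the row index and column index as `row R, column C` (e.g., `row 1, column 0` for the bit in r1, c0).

row 2, column 0

Recompute each row's even parity and compare to rp:
  r0: data parity 0, sent rp 0 → ok
  r1: data parity 1, sent rp 1 → ok
  r2: data parity 0, sent rp 1 → mismatch
Recompute each column's even parity and compare to cp:
  c0: data parity 0, sent cp 1 → mismatch
  c1: data parity 1, sent cp 1 → ok
  c2: data parity 0, sent cp 0 → ok
Exactly one row (r2) and one column (c0) fail → the flipped bit is at their intersection.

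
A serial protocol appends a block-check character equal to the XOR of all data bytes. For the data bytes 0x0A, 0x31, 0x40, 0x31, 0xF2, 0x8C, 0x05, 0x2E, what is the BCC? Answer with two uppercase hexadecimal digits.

XOR the bytes together:
  start with 0x0A
  0x0A ⊕ 0x31 = 0x3B
  0x3B ⊕ 0x40 = 0x7B
  0x7B ⊕ 0x31 = 0x4A
  0x4A ⊕ 0xF2 = 0xB8
  0xB8 ⊕ 0x8C = 0x34
  0x34 ⊕ 0x05 = 0x31
  0x31 ⊕ 0x2E = 0x1F

1F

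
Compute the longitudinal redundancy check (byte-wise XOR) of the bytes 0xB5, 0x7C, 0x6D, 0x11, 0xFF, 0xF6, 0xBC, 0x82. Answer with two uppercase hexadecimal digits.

82

XOR the bytes together:
  start with 0xB5
  0xB5 ⊕ 0x7C = 0xC9
  0xC9 ⊕ 0x6D = 0xA4
  0xA4 ⊕ 0x11 = 0xB5
  0xB5 ⊕ 0xFF = 0x4A
  0x4A ⊕ 0xF6 = 0xBC
  0xBC ⊕ 0xBC = 0x00
  0x00 ⊕ 0x82 = 0x82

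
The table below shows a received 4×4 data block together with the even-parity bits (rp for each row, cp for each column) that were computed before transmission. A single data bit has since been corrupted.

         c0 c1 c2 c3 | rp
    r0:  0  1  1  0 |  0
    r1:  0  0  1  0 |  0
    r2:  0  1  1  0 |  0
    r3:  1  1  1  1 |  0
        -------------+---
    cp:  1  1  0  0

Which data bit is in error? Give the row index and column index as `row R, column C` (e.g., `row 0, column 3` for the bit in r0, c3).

row 1, column 3

Recompute each row's even parity and compare to rp:
  r0: data parity 0, sent rp 0 → ok
  r1: data parity 1, sent rp 0 → mismatch
  r2: data parity 0, sent rp 0 → ok
  r3: data parity 0, sent rp 0 → ok
Recompute each column's even parity and compare to cp:
  c0: data parity 1, sent cp 1 → ok
  c1: data parity 1, sent cp 1 → ok
  c2: data parity 0, sent cp 0 → ok
  c3: data parity 1, sent cp 0 → mismatch
Exactly one row (r1) and one column (c3) fail → the flipped bit is at their intersection.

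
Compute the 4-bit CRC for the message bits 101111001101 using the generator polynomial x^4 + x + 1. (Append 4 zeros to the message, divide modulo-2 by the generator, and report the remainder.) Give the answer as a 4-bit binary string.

Append 4 zeros: 1011110011010000. Divide by 10011 (XOR where the leading bit is 1):
  pos 0: 10111 XOR 10011 = 00100
  pos 2: 10010 XOR 10011 = 00001
  pos 6: 10110 XOR 10011 = 00101
  pos 8: 10110 XOR 10011 = 00101
  pos 10: 10100 XOR 10011 = 00111
Remainder (last 4 bits) = 1110. This is the CRC / FCS.

1110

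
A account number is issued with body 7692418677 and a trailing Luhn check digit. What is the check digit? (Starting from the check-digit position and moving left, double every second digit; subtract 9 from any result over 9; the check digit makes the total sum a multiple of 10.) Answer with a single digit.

Partial digits right→left: 7 7 6 8 1 4 2 9 6 7
Double every second digit counting from the check-digit position (so the 1st, 3rd, 5th, ... of the partial from the right).
  doubled (with −9 where >9): 5 3 2 4 3 → sum 17
  kept as-is: 7 8 4 9 7 → sum 35
Total = 17 + 35 = 52.
Check digit = (10 − (52 mod 10)) mod 10 = 8.

8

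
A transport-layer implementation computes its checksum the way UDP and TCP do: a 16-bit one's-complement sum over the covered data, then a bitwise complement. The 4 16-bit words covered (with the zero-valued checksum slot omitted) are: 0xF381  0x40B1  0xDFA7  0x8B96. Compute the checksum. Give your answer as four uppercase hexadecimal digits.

608E

One's-complement addition (fold any carry out of bit 15 back into bit 0):
  0xF381 + 0x40B1 = 0x13432 → wrap carry → 0x3433
  0x3433 + 0xDFA7 = 0x113DA → wrap carry → 0x13DB
  0x13DB + 0x8B96 = 0x09F71
One's-complement sum = 0x9F71.
Checksum = ~0x9F71 & 0xFFFF = 0x608E.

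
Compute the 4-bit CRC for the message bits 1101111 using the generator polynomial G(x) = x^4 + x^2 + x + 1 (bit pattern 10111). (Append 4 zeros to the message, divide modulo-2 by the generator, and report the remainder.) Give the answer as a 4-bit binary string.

1111

Append 4 zeros: 11011110000. Divide by 10111 (XOR where the leading bit is 1):
  pos 0: 11011 XOR 10111 = 01100
  pos 1: 11001 XOR 10111 = 01110
  pos 2: 11101 XOR 10111 = 01010
  pos 3: 10100 XOR 10111 = 00011
  pos 6: 11000 XOR 10111 = 01111
Remainder (last 4 bits) = 1111. This is the CRC / FCS.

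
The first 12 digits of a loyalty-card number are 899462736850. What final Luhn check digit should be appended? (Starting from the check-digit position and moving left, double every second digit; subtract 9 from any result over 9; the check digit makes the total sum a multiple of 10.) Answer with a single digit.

Partial digits right→left: 0 5 8 6 3 7 2 6 4 9 9 8
Double every second digit counting from the check-digit position (so the 1st, 3rd, 5th, ... of the partial from the right).
  doubled (with −9 where >9): 0 7 6 4 8 9 → sum 34
  kept as-is: 5 6 7 6 9 8 → sum 41
Total = 34 + 41 = 75.
Check digit = (10 − (75 mod 10)) mod 10 = 5.

5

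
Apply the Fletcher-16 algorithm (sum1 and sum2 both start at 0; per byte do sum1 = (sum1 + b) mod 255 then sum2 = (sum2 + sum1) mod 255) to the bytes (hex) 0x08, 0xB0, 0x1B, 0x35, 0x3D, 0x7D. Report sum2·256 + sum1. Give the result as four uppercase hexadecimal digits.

A7C3

Running sums (mod 255):
  after byte 0 (0x08): sum1=8, sum2=8
  after byte 1 (0xB0): sum1=184, sum2=192
  after byte 2 (0x1B): sum1=211, sum2=148
  after byte 3 (0x35): sum1=9, sum2=157
  after byte 4 (0x3D): sum1=70, sum2=227
  after byte 5 (0x7D): sum1=195, sum2=167
Checksum = sum2·256 + sum1 = 167·256 + 195 = 42947 = 0xA7C3.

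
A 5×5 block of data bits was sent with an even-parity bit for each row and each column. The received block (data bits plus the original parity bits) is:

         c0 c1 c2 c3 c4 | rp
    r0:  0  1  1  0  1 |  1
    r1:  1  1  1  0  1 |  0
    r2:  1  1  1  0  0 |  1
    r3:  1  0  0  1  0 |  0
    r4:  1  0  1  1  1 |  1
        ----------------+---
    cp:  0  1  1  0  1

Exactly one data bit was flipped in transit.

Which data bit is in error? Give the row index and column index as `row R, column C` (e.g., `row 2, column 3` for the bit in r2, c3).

Recompute each row's even parity and compare to rp:
  r0: data parity 1, sent rp 1 → ok
  r1: data parity 0, sent rp 0 → ok
  r2: data parity 1, sent rp 1 → ok
  r3: data parity 0, sent rp 0 → ok
  r4: data parity 0, sent rp 1 → mismatch
Recompute each column's even parity and compare to cp:
  c0: data parity 0, sent cp 0 → ok
  c1: data parity 1, sent cp 1 → ok
  c2: data parity 0, sent cp 1 → mismatch
  c3: data parity 0, sent cp 0 → ok
  c4: data parity 1, sent cp 1 → ok
Exactly one row (r4) and one column (c2) fail → the flipped bit is at their intersection.

row 4, column 2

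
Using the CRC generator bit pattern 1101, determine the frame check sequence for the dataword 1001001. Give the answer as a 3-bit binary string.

111

Append 3 zeros: 1001001000. Divide by 1101 (XOR where the leading bit is 1):
  pos 0: 1001 XOR 1101 = 0100
  pos 1: 1000 XOR 1101 = 0101
  pos 2: 1010 XOR 1101 = 0111
  pos 3: 1111 XOR 1101 = 0010
  pos 5: 1000 XOR 1101 = 0101
  pos 6: 1010 XOR 1101 = 0111
Remainder (last 3 bits) = 111. This is the CRC / FCS.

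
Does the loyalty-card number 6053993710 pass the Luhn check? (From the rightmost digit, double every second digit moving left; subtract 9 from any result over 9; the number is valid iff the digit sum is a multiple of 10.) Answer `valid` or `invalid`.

From the right, keep odd positions and double even positions (subtract 9 from any doubled value over 9):
  doubled (positions 2,4,...): 2 6 9 1 3 → sum 21
  kept (positions 1,3,...): 0 7 9 3 0 → sum 19
Total = 40.
40 mod 10 = 0, so the number is valid.

valid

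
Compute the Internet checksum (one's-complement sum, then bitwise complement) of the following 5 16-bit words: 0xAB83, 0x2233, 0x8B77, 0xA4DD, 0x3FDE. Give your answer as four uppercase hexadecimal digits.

C215

One's-complement addition (fold any carry out of bit 15 back into bit 0):
  0xAB83 + 0x2233 = 0x0CDB6
  0xCDB6 + 0x8B77 = 0x1592D → wrap carry → 0x592E
  0x592E + 0xA4DD = 0x0FE0B
  0xFE0B + 0x3FDE = 0x13DE9 → wrap carry → 0x3DEA
One's-complement sum = 0x3DEA.
Checksum = ~0x3DEA & 0xFFFF = 0xC215.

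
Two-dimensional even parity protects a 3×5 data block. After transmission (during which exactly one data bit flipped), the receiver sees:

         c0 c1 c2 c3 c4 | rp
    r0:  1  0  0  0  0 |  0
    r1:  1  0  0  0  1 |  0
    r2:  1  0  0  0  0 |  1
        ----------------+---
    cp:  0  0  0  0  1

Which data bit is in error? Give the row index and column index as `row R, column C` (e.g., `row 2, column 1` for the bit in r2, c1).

row 0, column 0

Recompute each row's even parity and compare to rp:
  r0: data parity 1, sent rp 0 → mismatch
  r1: data parity 0, sent rp 0 → ok
  r2: data parity 1, sent rp 1 → ok
Recompute each column's even parity and compare to cp:
  c0: data parity 1, sent cp 0 → mismatch
  c1: data parity 0, sent cp 0 → ok
  c2: data parity 0, sent cp 0 → ok
  c3: data parity 0, sent cp 0 → ok
  c4: data parity 1, sent cp 1 → ok
Exactly one row (r0) and one column (c0) fail → the flipped bit is at their intersection.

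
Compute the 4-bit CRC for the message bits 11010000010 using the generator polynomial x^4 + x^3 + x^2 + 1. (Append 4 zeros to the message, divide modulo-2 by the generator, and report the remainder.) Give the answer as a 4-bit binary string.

Append 4 zeros: 110100000100000. Divide by 11101 (XOR where the leading bit is 1):
  pos 0: 11010 XOR 11101 = 00111
  pos 2: 11100 XOR 11101 = 00001
  pos 6: 10010 XOR 11101 = 01111
  pos 7: 11110 XOR 11101 = 00011
  pos 10: 11000 XOR 11101 = 00101
Remainder (last 4 bits) = 0101. This is the CRC / FCS.

0101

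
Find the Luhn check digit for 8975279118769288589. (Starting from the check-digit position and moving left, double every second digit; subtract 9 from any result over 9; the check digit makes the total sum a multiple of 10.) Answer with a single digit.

8

Partial digits right→left: 9 8 5 8 8 2 9 6 7 8 1 1 9 7 2 5 7 9 8
Double every second digit counting from the check-digit position (so the 1st, 3rd, 5th, ... of the partial from the right).
  doubled (with −9 where >9): 9 1 7 9 5 2 9 4 5 7 → sum 58
  kept as-is: 8 8 2 6 8 1 7 5 9 → sum 54
Total = 58 + 54 = 112.
Check digit = (10 − (112 mod 10)) mod 10 = 8.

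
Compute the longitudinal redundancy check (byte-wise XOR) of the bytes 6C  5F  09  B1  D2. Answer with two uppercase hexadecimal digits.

XOR the bytes together:
  start with 0x6C
  0x6C ⊕ 0x5F = 0x33
  0x33 ⊕ 0x09 = 0x3A
  0x3A ⊕ 0xB1 = 0x8B
  0x8B ⊕ 0xD2 = 0x59

59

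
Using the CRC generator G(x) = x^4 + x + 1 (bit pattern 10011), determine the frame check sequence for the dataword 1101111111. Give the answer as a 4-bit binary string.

1000

Append 4 zeros: 11011111110000. Divide by 10011 (XOR where the leading bit is 1):
  pos 0: 11011 XOR 10011 = 01000
  pos 1: 10001 XOR 10011 = 00010
  pos 4: 10111 XOR 10011 = 00100
  pos 6: 10010 XOR 10011 = 00001
Remainder (last 4 bits) = 1000. This is the CRC / FCS.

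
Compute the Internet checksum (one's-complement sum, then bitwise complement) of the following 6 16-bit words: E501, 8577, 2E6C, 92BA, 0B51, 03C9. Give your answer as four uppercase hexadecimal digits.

C545

One's-complement addition (fold any carry out of bit 15 back into bit 0):
  0xE501 + 0x8577 = 0x16A78 → wrap carry → 0x6A79
  0x6A79 + 0x2E6C = 0x098E5
  0x98E5 + 0x92BA = 0x12B9F → wrap carry → 0x2BA0
  0x2BA0 + 0x0B51 = 0x036F1
  0x36F1 + 0x03C9 = 0x03ABA
One's-complement sum = 0x3ABA.
Checksum = ~0x3ABA & 0xFFFF = 0xC545.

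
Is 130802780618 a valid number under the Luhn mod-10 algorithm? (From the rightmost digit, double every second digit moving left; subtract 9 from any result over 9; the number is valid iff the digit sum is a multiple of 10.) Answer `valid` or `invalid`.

invalid

From the right, keep odd positions and double even positions (subtract 9 from any doubled value over 9):
  doubled (positions 2,4,...): 2 0 5 0 0 2 → sum 9
  kept (positions 1,3,...): 8 6 8 2 8 3 → sum 35
Total = 44.
44 mod 10 = 4, so the number is invalid.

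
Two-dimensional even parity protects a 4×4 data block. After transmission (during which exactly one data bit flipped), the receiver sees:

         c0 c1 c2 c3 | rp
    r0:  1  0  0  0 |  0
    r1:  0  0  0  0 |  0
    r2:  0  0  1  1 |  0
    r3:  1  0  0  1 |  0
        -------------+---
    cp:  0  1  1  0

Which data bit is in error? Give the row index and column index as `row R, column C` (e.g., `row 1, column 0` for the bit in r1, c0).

row 0, column 1

Recompute each row's even parity and compare to rp:
  r0: data parity 1, sent rp 0 → mismatch
  r1: data parity 0, sent rp 0 → ok
  r2: data parity 0, sent rp 0 → ok
  r3: data parity 0, sent rp 0 → ok
Recompute each column's even parity and compare to cp:
  c0: data parity 0, sent cp 0 → ok
  c1: data parity 0, sent cp 1 → mismatch
  c2: data parity 1, sent cp 1 → ok
  c3: data parity 0, sent cp 0 → ok
Exactly one row (r0) and one column (c1) fail → the flipped bit is at their intersection.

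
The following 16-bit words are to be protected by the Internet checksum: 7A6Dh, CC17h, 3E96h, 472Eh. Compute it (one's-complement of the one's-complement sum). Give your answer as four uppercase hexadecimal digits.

One's-complement addition (fold any carry out of bit 15 back into bit 0):
  0x7A6D + 0xCC17 = 0x14684 → wrap carry → 0x4685
  0x4685 + 0x3E96 = 0x0851B
  0x851B + 0x472E = 0x0CC49
One's-complement sum = 0xCC49.
Checksum = ~0xCC49 & 0xFFFF = 0x33B6.

33B6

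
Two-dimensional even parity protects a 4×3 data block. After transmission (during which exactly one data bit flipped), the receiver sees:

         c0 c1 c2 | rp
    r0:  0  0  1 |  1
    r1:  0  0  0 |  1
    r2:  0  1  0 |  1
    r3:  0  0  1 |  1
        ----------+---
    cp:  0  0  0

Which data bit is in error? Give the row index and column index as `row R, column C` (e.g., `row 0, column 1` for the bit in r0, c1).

row 1, column 1

Recompute each row's even parity and compare to rp:
  r0: data parity 1, sent rp 1 → ok
  r1: data parity 0, sent rp 1 → mismatch
  r2: data parity 1, sent rp 1 → ok
  r3: data parity 1, sent rp 1 → ok
Recompute each column's even parity and compare to cp:
  c0: data parity 0, sent cp 0 → ok
  c1: data parity 1, sent cp 0 → mismatch
  c2: data parity 0, sent cp 0 → ok
Exactly one row (r1) and one column (c1) fail → the flipped bit is at their intersection.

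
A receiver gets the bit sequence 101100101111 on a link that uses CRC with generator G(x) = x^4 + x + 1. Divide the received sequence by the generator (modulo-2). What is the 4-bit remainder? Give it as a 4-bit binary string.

Modulo-2 division of 101100101111 by 10011:
  pos 0: 10110 XOR 10011 = 00101
  pos 2: 10101 XOR 10011 = 00110
  pos 4: 11001 XOR 10011 = 01010
  pos 5: 10101 XOR 10011 = 00110
  pos 7: 11011 XOR 10011 = 01000
Remainder = 1000 (nonzero — an error is detected).

1000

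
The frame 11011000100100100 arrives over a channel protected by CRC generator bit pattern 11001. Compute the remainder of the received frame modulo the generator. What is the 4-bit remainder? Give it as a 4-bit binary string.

0111

Modulo-2 division of 11011000100100100 by 11001:
  pos 0: 11011 XOR 11001 = 00010
  pos 3: 10000 XOR 11001 = 01001
  pos 4: 10011 XOR 11001 = 01010
  pos 5: 10100 XOR 11001 = 01101
  pos 6: 11010 XOR 11001 = 00011
  pos 9: 11100 XOR 11001 = 00101
  pos 11: 10110 XOR 11001 = 01111
  pos 12: 11110 XOR 11001 = 00111
Remainder = 0111 (nonzero — an error is detected).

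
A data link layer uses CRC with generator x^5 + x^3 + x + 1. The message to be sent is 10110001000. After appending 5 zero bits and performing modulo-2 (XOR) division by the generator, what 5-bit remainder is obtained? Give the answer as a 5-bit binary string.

01010

Append 5 zeros: 1011000100000000. Divide by 101011 (XOR where the leading bit is 1):
  pos 0: 101100 XOR 101011 = 000111
  pos 3: 111010 XOR 101011 = 010001
  pos 4: 100010 XOR 101011 = 001001
  pos 6: 100100 XOR 101011 = 001111
  pos 8: 111100 XOR 101011 = 010111
  pos 9: 101110 XOR 101011 = 000101
Remainder (last 5 bits) = 01010. This is the CRC / FCS.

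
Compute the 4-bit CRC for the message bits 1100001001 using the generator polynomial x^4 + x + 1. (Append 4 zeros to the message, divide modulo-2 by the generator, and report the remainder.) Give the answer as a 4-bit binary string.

1010

Append 4 zeros: 11000010010000. Divide by 10011 (XOR where the leading bit is 1):
  pos 0: 11000 XOR 10011 = 01011
  pos 1: 10110 XOR 10011 = 00101
  pos 3: 10110 XOR 10011 = 00101
  pos 5: 10101 XOR 10011 = 00110
  pos 7: 11000 XOR 10011 = 01011
  pos 8: 10110 XOR 10011 = 00101
Remainder (last 4 bits) = 1010. This is the CRC / FCS.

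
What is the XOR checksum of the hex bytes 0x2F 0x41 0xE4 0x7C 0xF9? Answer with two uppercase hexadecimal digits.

0F

XOR the bytes together:
  start with 0x2F
  0x2F ⊕ 0x41 = 0x6E
  0x6E ⊕ 0xE4 = 0x8A
  0x8A ⊕ 0x7C = 0xF6
  0xF6 ⊕ 0xF9 = 0x0F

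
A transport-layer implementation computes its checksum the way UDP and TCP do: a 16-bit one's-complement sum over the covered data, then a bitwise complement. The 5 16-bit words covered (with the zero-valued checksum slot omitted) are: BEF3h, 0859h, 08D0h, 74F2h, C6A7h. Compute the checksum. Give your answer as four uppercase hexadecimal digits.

F448

One's-complement addition (fold any carry out of bit 15 back into bit 0):
  0xBEF3 + 0x0859 = 0x0C74C
  0xC74C + 0x08D0 = 0x0D01C
  0xD01C + 0x74F2 = 0x1450E → wrap carry → 0x450F
  0x450F + 0xC6A7 = 0x10BB6 → wrap carry → 0x0BB7
One's-complement sum = 0x0BB7.
Checksum = ~0x0BB7 & 0xFFFF = 0xF448.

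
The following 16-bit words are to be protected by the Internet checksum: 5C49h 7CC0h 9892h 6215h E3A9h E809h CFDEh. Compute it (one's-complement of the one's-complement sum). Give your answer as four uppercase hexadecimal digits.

One's-complement addition (fold any carry out of bit 15 back into bit 0):
  0x5C49 + 0x7CC0 = 0x0D909
  0xD909 + 0x9892 = 0x1719B → wrap carry → 0x719C
  0x719C + 0x6215 = 0x0D3B1
  0xD3B1 + 0xE3A9 = 0x1B75A → wrap carry → 0xB75B
  0xB75B + 0xE809 = 0x19F64 → wrap carry → 0x9F65
  0x9F65 + 0xCFDE = 0x16F43 → wrap carry → 0x6F44
One's-complement sum = 0x6F44.
Checksum = ~0x6F44 & 0xFFFF = 0x90BB.

90BB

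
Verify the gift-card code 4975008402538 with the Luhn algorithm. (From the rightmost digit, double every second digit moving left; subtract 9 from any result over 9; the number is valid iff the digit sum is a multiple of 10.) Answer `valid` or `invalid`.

valid

From the right, keep odd positions and double even positions (subtract 9 from any doubled value over 9):
  doubled (positions 2,4,...): 6 4 8 0 1 9 → sum 28
  kept (positions 1,3,...): 8 5 0 8 0 7 4 → sum 32
Total = 60.
60 mod 10 = 0, so the number is valid.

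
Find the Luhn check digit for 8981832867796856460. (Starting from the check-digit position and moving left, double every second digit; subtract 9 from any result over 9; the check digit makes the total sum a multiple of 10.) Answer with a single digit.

Partial digits right→left: 0 6 4 6 5 8 6 9 7 7 6 8 2 3 8 1 8 9 8
Double every second digit counting from the check-digit position (so the 1st, 3rd, 5th, ... of the partial from the right).
  doubled (with −9 where >9): 0 8 1 3 5 3 4 7 7 7 → sum 45
  kept as-is: 6 6 8 9 7 8 3 1 9 → sum 57
Total = 45 + 57 = 102.
Check digit = (10 − (102 mod 10)) mod 10 = 8.

8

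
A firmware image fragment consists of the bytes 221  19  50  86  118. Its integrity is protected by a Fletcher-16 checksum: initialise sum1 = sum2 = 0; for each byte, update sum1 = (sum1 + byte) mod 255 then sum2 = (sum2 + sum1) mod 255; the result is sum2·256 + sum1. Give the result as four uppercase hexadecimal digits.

Running sums (mod 255):
  after byte 0 (221): sum1=221, sum2=221
  after byte 1 (19): sum1=240, sum2=206
  after byte 2 (50): sum1=35, sum2=241
  after byte 3 (86): sum1=121, sum2=107
  after byte 4 (118): sum1=239, sum2=91
Checksum = sum2·256 + sum1 = 91·256 + 239 = 23535 = 0x5BEF.

5BEF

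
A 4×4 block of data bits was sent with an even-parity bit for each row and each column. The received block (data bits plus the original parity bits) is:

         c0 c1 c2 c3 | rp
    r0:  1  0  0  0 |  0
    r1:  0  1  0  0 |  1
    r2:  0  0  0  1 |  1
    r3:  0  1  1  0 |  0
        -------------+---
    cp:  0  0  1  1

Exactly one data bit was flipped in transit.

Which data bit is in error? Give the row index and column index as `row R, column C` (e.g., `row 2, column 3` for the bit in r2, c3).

row 0, column 0

Recompute each row's even parity and compare to rp:
  r0: data parity 1, sent rp 0 → mismatch
  r1: data parity 1, sent rp 1 → ok
  r2: data parity 1, sent rp 1 → ok
  r3: data parity 0, sent rp 0 → ok
Recompute each column's even parity and compare to cp:
  c0: data parity 1, sent cp 0 → mismatch
  c1: data parity 0, sent cp 0 → ok
  c2: data parity 1, sent cp 1 → ok
  c3: data parity 1, sent cp 1 → ok
Exactly one row (r0) and one column (c0) fail → the flipped bit is at their intersection.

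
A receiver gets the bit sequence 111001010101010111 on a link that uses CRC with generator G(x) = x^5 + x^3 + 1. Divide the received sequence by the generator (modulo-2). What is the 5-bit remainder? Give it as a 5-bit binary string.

Modulo-2 division of 111001010101010111 by 101001:
  pos 0: 111001 XOR 101001 = 010000
  pos 1: 100000 XOR 101001 = 001001
  pos 3: 100110 XOR 101001 = 001111
  pos 5: 111110 XOR 101001 = 010111
  pos 6: 101111 XOR 101001 = 000110
  pos 9: 110010 XOR 101001 = 011011
  pos 10: 110111 XOR 101001 = 011110
  pos 11: 111101 XOR 101001 = 010100
  pos 12: 101001 XOR 101001 = 000000
Remainder = 00000 (zero — the frame passes the CRC check).

00000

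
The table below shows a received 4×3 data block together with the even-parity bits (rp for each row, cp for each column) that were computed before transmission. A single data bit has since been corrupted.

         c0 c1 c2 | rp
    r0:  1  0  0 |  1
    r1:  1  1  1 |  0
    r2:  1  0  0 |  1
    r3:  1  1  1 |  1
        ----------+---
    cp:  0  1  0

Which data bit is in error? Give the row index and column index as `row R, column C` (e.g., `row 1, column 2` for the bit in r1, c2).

row 1, column 1

Recompute each row's even parity and compare to rp:
  r0: data parity 1, sent rp 1 → ok
  r1: data parity 1, sent rp 0 → mismatch
  r2: data parity 1, sent rp 1 → ok
  r3: data parity 1, sent rp 1 → ok
Recompute each column's even parity and compare to cp:
  c0: data parity 0, sent cp 0 → ok
  c1: data parity 0, sent cp 1 → mismatch
  c2: data parity 0, sent cp 0 → ok
Exactly one row (r1) and one column (c1) fail → the flipped bit is at their intersection.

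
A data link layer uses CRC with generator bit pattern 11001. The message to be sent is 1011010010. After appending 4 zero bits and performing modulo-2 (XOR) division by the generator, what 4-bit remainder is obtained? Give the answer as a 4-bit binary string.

Append 4 zeros: 10110100100000. Divide by 11001 (XOR where the leading bit is 1):
  pos 0: 10110 XOR 11001 = 01111
  pos 1: 11111 XOR 11001 = 00110
  pos 3: 11000 XOR 11001 = 00001
  pos 7: 11000 XOR 11001 = 00001
Remainder (last 4 bits) = 0100. This is the CRC / FCS.

0100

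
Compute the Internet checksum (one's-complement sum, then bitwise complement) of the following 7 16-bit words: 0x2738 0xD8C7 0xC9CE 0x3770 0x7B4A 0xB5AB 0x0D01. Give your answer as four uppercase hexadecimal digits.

One's-complement addition (fold any carry out of bit 15 back into bit 0):
  0x2738 + 0xD8C7 = 0x0FFFF
  0xFFFF + 0xC9CE = 0x1C9CD → wrap carry → 0xC9CE
  0xC9CE + 0x3770 = 0x1013E → wrap carry → 0x013F
  0x013F + 0x7B4A = 0x07C89
  0x7C89 + 0xB5AB = 0x13234 → wrap carry → 0x3235
  0x3235 + 0x0D01 = 0x03F36
One's-complement sum = 0x3F36.
Checksum = ~0x3F36 & 0xFFFF = 0xC0C9.

C0C9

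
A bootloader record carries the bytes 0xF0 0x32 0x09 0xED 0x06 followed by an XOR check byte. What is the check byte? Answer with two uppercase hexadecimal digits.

20

XOR the bytes together:
  start with 0xF0
  0xF0 ⊕ 0x32 = 0xC2
  0xC2 ⊕ 0x09 = 0xCB
  0xCB ⊕ 0xED = 0x26
  0x26 ⊕ 0x06 = 0x20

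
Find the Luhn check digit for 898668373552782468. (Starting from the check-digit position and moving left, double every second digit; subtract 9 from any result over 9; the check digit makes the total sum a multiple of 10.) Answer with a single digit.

Partial digits right→left: 8 6 4 2 8 7 2 5 5 3 7 3 8 6 6 8 9 8
Double every second digit counting from the check-digit position (so the 1st, 3rd, 5th, ... of the partial from the right).
  doubled (with −9 where >9): 7 8 7 4 1 5 7 3 9 → sum 51
  kept as-is: 6 2 7 5 3 3 6 8 8 → sum 48
Total = 51 + 48 = 99.
Check digit = (10 − (99 mod 10)) mod 10 = 1.

1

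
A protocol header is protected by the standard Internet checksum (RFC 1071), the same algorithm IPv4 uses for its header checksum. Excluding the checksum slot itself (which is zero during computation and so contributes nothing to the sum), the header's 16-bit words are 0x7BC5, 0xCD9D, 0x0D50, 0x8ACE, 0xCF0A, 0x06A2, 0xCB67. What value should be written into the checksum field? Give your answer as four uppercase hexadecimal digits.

7D69

One's-complement addition (fold any carry out of bit 15 back into bit 0):
  0x7BC5 + 0xCD9D = 0x14962 → wrap carry → 0x4963
  0x4963 + 0x0D50 = 0x056B3
  0x56B3 + 0x8ACE = 0x0E181
  0xE181 + 0xCF0A = 0x1B08B → wrap carry → 0xB08C
  0xB08C + 0x06A2 = 0x0B72E
  0xB72E + 0xCB67 = 0x18295 → wrap carry → 0x8296
One's-complement sum = 0x8296.
Checksum = ~0x8296 & 0xFFFF = 0x7D69.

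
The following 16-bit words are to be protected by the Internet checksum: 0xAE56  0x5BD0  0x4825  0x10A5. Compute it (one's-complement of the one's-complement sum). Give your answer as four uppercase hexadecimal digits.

One's-complement addition (fold any carry out of bit 15 back into bit 0):
  0xAE56 + 0x5BD0 = 0x10A26 → wrap carry → 0x0A27
  0x0A27 + 0x4825 = 0x0524C
  0x524C + 0x10A5 = 0x062F1
One's-complement sum = 0x62F1.
Checksum = ~0x62F1 & 0xFFFF = 0x9D0E.

9D0E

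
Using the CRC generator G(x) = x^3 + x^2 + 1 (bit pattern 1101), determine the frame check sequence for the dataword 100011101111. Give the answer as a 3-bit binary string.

Append 3 zeros: 100011101111000. Divide by 1101 (XOR where the leading bit is 1):
  pos 0: 1000 XOR 1101 = 0101
  pos 1: 1011 XOR 1101 = 0110
  pos 2: 1101 XOR 1101 = 0000
  pos 6: 1011 XOR 1101 = 0110
  pos 7: 1101 XOR 1101 = 0000
  pos 11: 1000 XOR 1101 = 0101
Remainder (last 3 bits) = 101. This is the CRC / FCS.

101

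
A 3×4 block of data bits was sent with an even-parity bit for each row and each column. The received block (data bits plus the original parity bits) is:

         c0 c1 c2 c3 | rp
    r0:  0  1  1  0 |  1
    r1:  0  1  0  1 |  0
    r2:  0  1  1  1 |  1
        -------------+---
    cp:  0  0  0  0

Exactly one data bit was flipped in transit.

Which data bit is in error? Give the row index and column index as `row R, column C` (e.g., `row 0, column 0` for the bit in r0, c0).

row 0, column 1

Recompute each row's even parity and compare to rp:
  r0: data parity 0, sent rp 1 → mismatch
  r1: data parity 0, sent rp 0 → ok
  r2: data parity 1, sent rp 1 → ok
Recompute each column's even parity and compare to cp:
  c0: data parity 0, sent cp 0 → ok
  c1: data parity 1, sent cp 0 → mismatch
  c2: data parity 0, sent cp 0 → ok
  c3: data parity 0, sent cp 0 → ok
Exactly one row (r0) and one column (c1) fail → the flipped bit is at their intersection.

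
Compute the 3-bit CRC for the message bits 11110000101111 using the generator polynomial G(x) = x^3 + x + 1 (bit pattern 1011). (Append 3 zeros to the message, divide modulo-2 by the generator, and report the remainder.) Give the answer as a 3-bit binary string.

Append 3 zeros: 11110000101111000. Divide by 1011 (XOR where the leading bit is 1):
  pos 0: 1111 XOR 1011 = 0100
  pos 1: 1000 XOR 1011 = 0011
  pos 3: 1100 XOR 1011 = 0111
  pos 4: 1110 XOR 1011 = 0101
  pos 5: 1011 XOR 1011 = 0000
  pos 10: 1111 XOR 1011 = 0100
  pos 11: 1000 XOR 1011 = 0011
  pos 13: 1100 XOR 1011 = 0111
Remainder (last 3 bits) = 111. This is the CRC / FCS.

111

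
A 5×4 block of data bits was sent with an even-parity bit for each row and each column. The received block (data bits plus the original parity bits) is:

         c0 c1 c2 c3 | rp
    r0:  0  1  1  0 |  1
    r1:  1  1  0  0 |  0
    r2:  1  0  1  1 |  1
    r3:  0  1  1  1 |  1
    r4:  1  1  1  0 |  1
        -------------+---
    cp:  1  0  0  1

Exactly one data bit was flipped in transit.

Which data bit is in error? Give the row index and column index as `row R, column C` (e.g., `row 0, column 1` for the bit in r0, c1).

Recompute each row's even parity and compare to rp:
  r0: data parity 0, sent rp 1 → mismatch
  r1: data parity 0, sent rp 0 → ok
  r2: data parity 1, sent rp 1 → ok
  r3: data parity 1, sent rp 1 → ok
  r4: data parity 1, sent rp 1 → ok
Recompute each column's even parity and compare to cp:
  c0: data parity 1, sent cp 1 → ok
  c1: data parity 0, sent cp 0 → ok
  c2: data parity 0, sent cp 0 → ok
  c3: data parity 0, sent cp 1 → mismatch
Exactly one row (r0) and one column (c3) fail → the flipped bit is at their intersection.

row 0, column 3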